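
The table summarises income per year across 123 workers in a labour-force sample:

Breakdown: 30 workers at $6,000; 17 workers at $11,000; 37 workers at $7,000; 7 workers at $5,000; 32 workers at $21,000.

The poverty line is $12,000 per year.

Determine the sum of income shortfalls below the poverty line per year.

Below the line: 7×$5,000, 30×$6,000, 37×$7,000, 17×$11,000 (q = 91 of N = 123).
Individual gaps: 7×(12000−5000) = 49000; 30×(12000−6000) = 180000; 37×(12000−7000) = 185000; 17×(12000−11000) = 17000.
Aggregate gap = $431,000.

$431,000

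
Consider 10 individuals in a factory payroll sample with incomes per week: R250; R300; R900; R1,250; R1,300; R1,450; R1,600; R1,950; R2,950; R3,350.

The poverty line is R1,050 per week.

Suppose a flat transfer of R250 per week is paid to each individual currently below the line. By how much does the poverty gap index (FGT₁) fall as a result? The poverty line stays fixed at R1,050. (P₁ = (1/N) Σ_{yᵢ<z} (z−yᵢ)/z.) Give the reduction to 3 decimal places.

Before: below the line — R250, R300, R900; poverty gap index (FGT₁) = 0.16190.
After the R250 transfer: below the line — R500, R550; poverty gap index (FGT₁) = 0.10000.
Reduction = 0.16190 − 0.10000 = 0.062.

0.062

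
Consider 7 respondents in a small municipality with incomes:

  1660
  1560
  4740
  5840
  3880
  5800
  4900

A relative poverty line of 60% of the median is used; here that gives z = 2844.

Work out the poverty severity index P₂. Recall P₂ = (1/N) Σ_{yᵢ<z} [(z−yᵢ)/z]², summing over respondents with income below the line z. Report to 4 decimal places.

0.0539

Poor units: 1560, 1660 (q = 2 of N = 7).
Shortfall ratios: (2844−1560)/2844 = 0.4515; (2844−1660)/2844 = 0.4163.
Squared: 0.2038; 0.1733.
Sum = 0.377150; P₂ = 0.377150 / 7 = 0.0539.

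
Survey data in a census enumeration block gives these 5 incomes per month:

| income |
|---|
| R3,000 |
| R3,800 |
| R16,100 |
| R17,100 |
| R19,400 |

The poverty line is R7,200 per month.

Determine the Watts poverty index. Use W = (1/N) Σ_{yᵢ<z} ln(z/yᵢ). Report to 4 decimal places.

0.3029

Below the line: R3,000, R3,800 (q = 2 of N = 5).
Log gaps: ln(7200/3000) = 0.8755; ln(7200/3800) = 0.6391.
W = 1.514549 / 5 = 0.3029.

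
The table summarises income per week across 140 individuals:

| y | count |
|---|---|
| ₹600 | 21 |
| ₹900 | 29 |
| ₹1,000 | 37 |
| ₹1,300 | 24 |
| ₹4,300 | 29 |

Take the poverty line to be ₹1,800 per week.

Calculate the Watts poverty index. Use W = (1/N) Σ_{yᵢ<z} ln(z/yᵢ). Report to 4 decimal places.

Below z: 21×₹600, 29×₹900, 37×₹1,000, 24×₹1,300 (q = 111 of N = 140).
Log gaps: ln(1800/600) = 1.0986 (×21); ln(1800/900) = 0.6931 (×29); ln(1800/1000) = 0.5878 (×37); ln(1800/1300) = 0.3254 (×24).
W = 72.730371 / 140 = 0.5195.

0.5195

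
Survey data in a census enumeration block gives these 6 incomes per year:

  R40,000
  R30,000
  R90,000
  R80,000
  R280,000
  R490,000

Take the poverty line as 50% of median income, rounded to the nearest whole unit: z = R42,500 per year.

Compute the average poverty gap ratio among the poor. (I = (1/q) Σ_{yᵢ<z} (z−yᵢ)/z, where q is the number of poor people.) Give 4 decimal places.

0.1765

Below z: R30,000, R40,000 (q = 2 of N = 6).
Shortfall ratios (z−y)/z: 0.2941, 0.0588; sum = 0.352941.
The income-gap ratio divides by q (the poor only): 0.352941 / 2 = 0.1765.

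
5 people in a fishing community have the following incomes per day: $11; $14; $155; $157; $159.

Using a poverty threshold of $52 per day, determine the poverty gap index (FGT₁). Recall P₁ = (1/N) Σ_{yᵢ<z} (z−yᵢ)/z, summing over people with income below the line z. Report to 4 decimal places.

0.3038

Poor units: $11, $14 (q = 2 of N = 5).
Gap ratios (z−y)/z: (52−11)/52 = 0.7885; (52−14)/52 = 0.7308.
Σ = 1.519231. Dividing by the full population N = 5 gives P₁ = 0.3038.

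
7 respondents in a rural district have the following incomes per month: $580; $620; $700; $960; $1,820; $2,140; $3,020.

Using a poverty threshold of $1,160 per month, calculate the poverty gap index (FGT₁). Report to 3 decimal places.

0.219

Poor units: $580, $620, $700, $960 (q = 4 of N = 7).
Gap ratios (z−y)/z: (1160−580)/1160 = 0.5000; (1160−620)/1160 = 0.4655; (1160−700)/1160 = 0.3966; (1160−960)/1160 = 0.1724.
Sum of shortfalls = 1.534483; P₁ averages over all N: 1.534483 / 7 = 0.219.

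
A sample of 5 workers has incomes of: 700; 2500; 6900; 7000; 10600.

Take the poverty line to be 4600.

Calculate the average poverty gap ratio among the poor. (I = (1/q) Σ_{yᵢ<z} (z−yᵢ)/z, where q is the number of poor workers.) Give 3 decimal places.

0.652

Below z: 700, 2500 (q = 2 of N = 5).
Shortfall ratios (z−y)/z: 0.8478, 0.4565; sum = 1.304348.
The income-gap ratio divides by q (the poor only): 1.304348 / 2 = 0.652.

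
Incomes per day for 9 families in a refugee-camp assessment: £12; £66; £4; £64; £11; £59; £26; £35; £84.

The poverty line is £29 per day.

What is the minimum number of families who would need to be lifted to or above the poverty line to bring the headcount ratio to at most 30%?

2

4 of the 9 families are poor, so H = 4/9 = 0.444.
A headcount ratio of at most 30% allows at most ⌊0.30 × 9⌋ = 2 poor families.
So at least 4 − 2 = 2 must be lifted.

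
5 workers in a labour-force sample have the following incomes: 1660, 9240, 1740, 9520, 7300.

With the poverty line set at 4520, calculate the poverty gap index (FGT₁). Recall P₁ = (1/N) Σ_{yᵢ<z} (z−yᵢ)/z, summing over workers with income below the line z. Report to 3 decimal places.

0.250

Incomes under z: 1660, 1740 (q = 2 of N = 5).
Normalized shortfalls: (4520−1660)/4520 = 0.6327; (4520−1740)/4520 = 0.6150.
Sum of shortfalls = 1.247788; P₁ averages over all N: 1.247788 / 5 = 0.250.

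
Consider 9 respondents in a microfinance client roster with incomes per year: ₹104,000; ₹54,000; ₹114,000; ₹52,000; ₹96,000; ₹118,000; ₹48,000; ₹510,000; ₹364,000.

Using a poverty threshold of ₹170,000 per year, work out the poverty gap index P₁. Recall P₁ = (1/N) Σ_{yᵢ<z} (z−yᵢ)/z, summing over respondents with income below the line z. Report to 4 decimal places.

Below the line: ₹48,000, ₹52,000, ₹54,000, ₹96,000, ₹104,000, ₹114,000, ₹118,000 (q = 7 of N = 9).
Shortfall ratios: (170000−48000)/170000 = 0.7176; (170000−52000)/170000 = 0.6941; (170000−54000)/170000 = 0.6824; (170000−96000)/170000 = 0.4353; (170000−104000)/170000 = 0.3882; (170000−114000)/170000 = 0.3294; (170000−118000)/170000 = 0.3059.
Σ = 3.552941. Dividing by the full population N = 9 gives P₁ = 0.3948.

0.3948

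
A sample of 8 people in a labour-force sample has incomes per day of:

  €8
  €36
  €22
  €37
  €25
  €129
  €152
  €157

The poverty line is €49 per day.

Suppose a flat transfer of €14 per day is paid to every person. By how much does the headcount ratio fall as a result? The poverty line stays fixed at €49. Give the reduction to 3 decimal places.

Before: below the line — €8, €22, €25, €36, €37; headcount ratio = 0.62500.
After the €14 transfer: below the line — €22, €36, €39; headcount ratio = 0.37500.
Reduction = 0.62500 − 0.37500 = 0.250.

0.250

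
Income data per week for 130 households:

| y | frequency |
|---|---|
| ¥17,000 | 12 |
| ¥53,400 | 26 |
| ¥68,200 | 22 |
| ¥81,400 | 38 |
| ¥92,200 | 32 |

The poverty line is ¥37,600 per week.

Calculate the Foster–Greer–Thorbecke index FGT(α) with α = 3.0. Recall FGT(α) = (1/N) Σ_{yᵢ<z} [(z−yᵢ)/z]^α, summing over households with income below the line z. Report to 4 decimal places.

0.0152

Below the line: 12×¥17,000 (q = 12 of N = 130).
Gap ratios (z−y)/z: (37600−17000)/37600 = 0.5479 (×12).
Raised to α = 3.0: 0.16445 (×12).
Sum = 1.973419; FGT(3.0) = 1.973419 / 130 = 0.0152.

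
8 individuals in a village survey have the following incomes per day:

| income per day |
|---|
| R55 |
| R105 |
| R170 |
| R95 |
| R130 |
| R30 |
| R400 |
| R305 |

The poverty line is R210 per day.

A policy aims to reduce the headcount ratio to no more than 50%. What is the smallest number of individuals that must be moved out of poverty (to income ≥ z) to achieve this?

2

6 of the 8 individuals are poor, so H = 6/8 = 0.750.
A headcount ratio of at most 50% allows at most ⌊0.50 × 8⌋ = 4 poor individuals.
So at least 6 − 4 = 2 must be lifted.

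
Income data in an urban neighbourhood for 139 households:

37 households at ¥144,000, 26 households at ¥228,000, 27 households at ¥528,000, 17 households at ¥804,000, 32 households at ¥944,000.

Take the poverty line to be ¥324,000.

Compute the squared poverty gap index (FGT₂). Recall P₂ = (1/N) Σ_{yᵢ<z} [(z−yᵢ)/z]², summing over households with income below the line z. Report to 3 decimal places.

Below z: 37×¥144,000, 26×¥228,000 (q = 63 of N = 139).
Shortfall ratios: (324000−144000)/324000 = 0.5556 (×37); (324000−228000)/324000 = 0.2963 (×26).
Squared: 0.3086 (×37); 0.0878 (×26).
Sum = 13.702332; P₂ = 13.702332 / 139 = 0.099.

0.099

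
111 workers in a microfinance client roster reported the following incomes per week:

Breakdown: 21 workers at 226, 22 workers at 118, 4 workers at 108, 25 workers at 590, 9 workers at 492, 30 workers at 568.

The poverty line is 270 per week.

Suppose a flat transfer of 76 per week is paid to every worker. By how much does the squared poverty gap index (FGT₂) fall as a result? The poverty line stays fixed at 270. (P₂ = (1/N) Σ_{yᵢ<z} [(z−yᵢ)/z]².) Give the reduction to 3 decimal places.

Before: below the line — 4×108, 22×118, 21×226; squared poverty gap index (FGT₂) = 0.08081.
After the 76 transfer: below the line — 4×184, 22×194; squared poverty gap index (FGT₂) = 0.01936.
Reduction = 0.08081 − 0.01936 = 0.061.

0.061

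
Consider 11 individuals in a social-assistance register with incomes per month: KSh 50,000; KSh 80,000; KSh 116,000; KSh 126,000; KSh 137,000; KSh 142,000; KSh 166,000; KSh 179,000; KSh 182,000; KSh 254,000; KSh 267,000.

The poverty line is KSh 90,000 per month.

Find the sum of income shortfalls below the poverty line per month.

KSh 50,000

Below z: KSh 50,000, KSh 80,000 (q = 2 of N = 11).
Individual gaps: 90000−50000 = 40000; 90000−80000 = 10000.
Aggregate gap = KSh 50,000.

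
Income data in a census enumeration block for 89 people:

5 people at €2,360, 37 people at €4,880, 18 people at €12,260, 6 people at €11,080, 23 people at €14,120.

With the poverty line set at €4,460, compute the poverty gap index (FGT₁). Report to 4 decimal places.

Below z: 5×€2,360 (q = 5 of N = 89).
Gap ratios (z−y)/z: (4460−2360)/4460 = 0.4709 (×5).
Σ = 2.354260. Dividing by the full population N = 89 gives P₁ = 0.0265.

0.0265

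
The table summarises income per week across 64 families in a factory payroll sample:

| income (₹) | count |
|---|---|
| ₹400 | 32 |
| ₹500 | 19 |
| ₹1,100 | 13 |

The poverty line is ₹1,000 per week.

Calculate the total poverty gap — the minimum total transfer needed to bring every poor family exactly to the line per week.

₹28,700

Poor units: 32×₹400, 19×₹500 (q = 51 of N = 64).
Individual gaps: 32×(1000−400) = 19200; 19×(1000−500) = 9500.
Aggregate gap = ₹28,700.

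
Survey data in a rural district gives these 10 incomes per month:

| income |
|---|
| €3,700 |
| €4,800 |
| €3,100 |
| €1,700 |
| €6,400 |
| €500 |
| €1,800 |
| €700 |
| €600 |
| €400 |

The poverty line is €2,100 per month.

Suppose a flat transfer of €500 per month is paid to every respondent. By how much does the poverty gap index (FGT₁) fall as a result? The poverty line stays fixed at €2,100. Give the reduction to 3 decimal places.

0.129

Before: below the line — €400, €500, €600, €700, €1,700, €1,800; poverty gap index (FGT₁) = 0.32857.
After the €500 transfer: below the line — €900, €1,000, €1,100, €1,200; poverty gap index (FGT₁) = 0.20000.
Reduction = 0.32857 − 0.20000 = 0.129.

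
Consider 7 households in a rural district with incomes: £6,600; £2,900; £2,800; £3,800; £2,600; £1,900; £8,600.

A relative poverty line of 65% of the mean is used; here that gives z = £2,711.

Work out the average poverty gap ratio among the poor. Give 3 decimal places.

0.170

Below z: £1,900, £2,600 (q = 2 of N = 7).
Shortfall ratios (z−y)/z: 0.2992, 0.0409; sum = 0.340096.
The income-gap ratio divides by q (the poor only): 0.340096 / 2 = 0.170.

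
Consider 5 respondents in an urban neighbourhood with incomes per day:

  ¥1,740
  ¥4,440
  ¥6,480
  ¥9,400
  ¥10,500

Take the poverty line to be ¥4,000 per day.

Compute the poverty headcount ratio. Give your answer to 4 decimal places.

1 of the 5 respondents have income below ¥4,000.
H = 1/5 = 0.2000.

0.2000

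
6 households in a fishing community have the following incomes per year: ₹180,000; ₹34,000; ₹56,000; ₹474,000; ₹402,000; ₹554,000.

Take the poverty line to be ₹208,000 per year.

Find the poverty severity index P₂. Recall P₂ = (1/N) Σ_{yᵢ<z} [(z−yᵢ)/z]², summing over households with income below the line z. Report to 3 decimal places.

0.209

Below the line: ₹34,000, ₹56,000, ₹180,000 (q = 3 of N = 6).
Shortfall ratios: (208000−34000)/208000 = 0.8365; (208000−56000)/208000 = 0.7308; (208000−180000)/208000 = 0.1346.
Squared: 0.6998; 0.5340; 0.0181.
Sum = 1.251942; P₂ = 1.251942 / 6 = 0.209.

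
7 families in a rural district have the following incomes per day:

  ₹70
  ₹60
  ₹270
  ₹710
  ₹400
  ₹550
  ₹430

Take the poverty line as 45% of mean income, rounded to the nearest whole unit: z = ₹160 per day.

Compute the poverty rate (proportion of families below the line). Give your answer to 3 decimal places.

0.286

2 of the 7 families have income below ₹160.
H = 2/7 = 0.286.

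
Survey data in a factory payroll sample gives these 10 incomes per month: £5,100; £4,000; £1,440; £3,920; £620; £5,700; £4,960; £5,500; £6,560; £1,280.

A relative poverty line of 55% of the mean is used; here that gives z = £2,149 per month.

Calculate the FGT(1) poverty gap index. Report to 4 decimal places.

Incomes under z: £620, £1,280, £1,440 (q = 3 of N = 10).
Shortfall ratios: (2149−620)/2149 = 0.7115; (2149−1280)/2149 = 0.4044; (2149−1440)/2149 = 0.3299.
Sum of shortfalls = 1.445789; P₁ averages over all N: 1.445789 / 10 = 0.1446.

0.1446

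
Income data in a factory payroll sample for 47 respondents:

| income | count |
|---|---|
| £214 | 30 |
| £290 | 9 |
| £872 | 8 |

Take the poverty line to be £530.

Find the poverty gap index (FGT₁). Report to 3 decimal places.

Poor units: 30×£214, 9×£290 (q = 39 of N = 47).
Shortfall ratios: (530−214)/530 = 0.5962 (×30); (530−290)/530 = 0.4528 (×9).
Σ = 21.962264. Dividing by the full population N = 47 gives P₁ = 0.467.

0.467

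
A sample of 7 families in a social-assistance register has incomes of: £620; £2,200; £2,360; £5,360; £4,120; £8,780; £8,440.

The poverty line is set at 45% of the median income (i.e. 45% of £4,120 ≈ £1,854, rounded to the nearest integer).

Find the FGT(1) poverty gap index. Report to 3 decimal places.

Incomes under z: £620 (q = 1 of N = 7).
Shortfall ratios: (1854−620)/1854 = 0.6656.
Sum of shortfalls = 0.665588; P₁ averages over all N: 0.665588 / 7 = 0.095.

0.095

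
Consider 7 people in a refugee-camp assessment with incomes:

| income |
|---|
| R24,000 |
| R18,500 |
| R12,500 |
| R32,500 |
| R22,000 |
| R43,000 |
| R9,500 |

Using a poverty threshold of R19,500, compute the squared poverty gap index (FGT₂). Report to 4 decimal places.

Below the line: R9,500, R12,500, R18,500 (q = 3 of N = 7).
Shortfall ratios: (19500−9500)/19500 = 0.5128; (19500−12500)/19500 = 0.3590; (19500−18500)/19500 = 0.0513.
Squared: 0.2630; 0.1289; 0.0026.
Sum = 0.394477; P₂ = 0.394477 / 7 = 0.0564.

0.0564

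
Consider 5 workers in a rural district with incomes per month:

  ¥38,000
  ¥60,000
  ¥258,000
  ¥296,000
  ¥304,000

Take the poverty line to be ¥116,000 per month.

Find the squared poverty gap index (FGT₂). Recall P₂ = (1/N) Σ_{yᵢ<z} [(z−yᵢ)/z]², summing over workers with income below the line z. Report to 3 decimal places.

0.137

Below the line: ¥38,000, ¥60,000 (q = 2 of N = 5).
Gap ratios (z−y)/z: (116000−38000)/116000 = 0.6724; (116000−60000)/116000 = 0.4828.
Squared: 0.4521; 0.2331.
Sum = 0.685196; P₂ = 0.685196 / 5 = 0.137.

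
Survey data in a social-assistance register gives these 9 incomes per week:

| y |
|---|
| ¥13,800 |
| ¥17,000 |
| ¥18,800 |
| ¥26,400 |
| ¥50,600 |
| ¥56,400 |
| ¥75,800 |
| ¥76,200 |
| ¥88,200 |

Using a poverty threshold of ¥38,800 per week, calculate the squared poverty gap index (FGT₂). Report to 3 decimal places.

0.122

Below z: ¥13,800, ¥17,000, ¥18,800, ¥26,400 (q = 4 of N = 9).
Shortfall ratios: (38800−13800)/38800 = 0.6443; (38800−17000)/38800 = 0.5619; (38800−18800)/38800 = 0.5155; (38800−26400)/38800 = 0.3196.
Squared: 0.4152; 0.3157; 0.2657; 0.1021.
Sum = 1.098682; P₂ = 1.098682 / 9 = 0.122.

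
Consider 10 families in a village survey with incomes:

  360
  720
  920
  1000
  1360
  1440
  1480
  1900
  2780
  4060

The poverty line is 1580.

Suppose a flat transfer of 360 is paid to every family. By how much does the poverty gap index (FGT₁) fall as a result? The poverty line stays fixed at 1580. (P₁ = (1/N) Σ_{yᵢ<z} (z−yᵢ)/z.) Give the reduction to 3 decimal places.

Before: below the line — 360, 720, 920, 1000, 1360, 1440, 1480; poverty gap index (FGT₁) = 0.23924.
After the 360 transfer: below the line — 720, 1080, 1280, 1360; poverty gap index (FGT₁) = 0.11899.
Reduction = 0.23924 − 0.11899 = 0.120.

0.120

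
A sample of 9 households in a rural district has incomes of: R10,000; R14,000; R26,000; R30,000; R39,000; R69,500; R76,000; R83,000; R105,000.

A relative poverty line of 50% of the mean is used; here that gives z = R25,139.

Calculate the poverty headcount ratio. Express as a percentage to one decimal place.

22.2%

2 of the 9 households have income below R25,139.
H = 2/9 = 22.2%.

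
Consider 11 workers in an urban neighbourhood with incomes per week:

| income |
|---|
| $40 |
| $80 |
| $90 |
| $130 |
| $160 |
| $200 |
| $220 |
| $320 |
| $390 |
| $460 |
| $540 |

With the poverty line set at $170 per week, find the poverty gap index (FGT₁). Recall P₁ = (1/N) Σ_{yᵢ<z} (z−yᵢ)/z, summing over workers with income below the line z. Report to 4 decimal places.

Below z: $40, $80, $90, $130, $160 (q = 5 of N = 11).
Normalized shortfalls: (170−40)/170 = 0.7647; (170−80)/170 = 0.5294; (170−90)/170 = 0.4706; (170−130)/170 = 0.2353; (170−160)/170 = 0.0588.
Sum of shortfalls = 2.058824; P₁ averages over all N: 2.058824 / 11 = 0.1872.

0.1872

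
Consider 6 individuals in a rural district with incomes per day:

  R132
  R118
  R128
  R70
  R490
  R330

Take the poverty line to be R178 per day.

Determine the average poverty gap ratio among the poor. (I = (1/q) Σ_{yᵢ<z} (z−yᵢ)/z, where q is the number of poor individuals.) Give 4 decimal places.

0.3708

Below z: R70, R118, R128, R132 (q = 4 of N = 6).
Shortfall ratios (z−y)/z: 0.6067, 0.3371, 0.2809, 0.2584; sum = 1.483146.
The income-gap ratio divides by q (the poor only): 1.483146 / 4 = 0.3708.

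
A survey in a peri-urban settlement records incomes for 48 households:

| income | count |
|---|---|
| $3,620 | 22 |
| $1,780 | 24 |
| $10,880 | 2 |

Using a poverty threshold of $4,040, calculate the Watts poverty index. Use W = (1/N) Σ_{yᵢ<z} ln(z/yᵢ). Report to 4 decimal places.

0.4601

Below z: 24×$1,780, 22×$3,620 (q = 46 of N = 48).
ln(z/y) terms: ln(4040/1780) = 0.8196 (×24); ln(4040/3620) = 0.1098 (×22).
W = 22.086107 / 48 = 0.4601.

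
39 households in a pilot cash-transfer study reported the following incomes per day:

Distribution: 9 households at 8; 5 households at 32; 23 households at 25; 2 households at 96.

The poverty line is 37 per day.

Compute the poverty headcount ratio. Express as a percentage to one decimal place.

37 of the 39 households have income below 37.
H = 37/39 = 94.9%.

94.9%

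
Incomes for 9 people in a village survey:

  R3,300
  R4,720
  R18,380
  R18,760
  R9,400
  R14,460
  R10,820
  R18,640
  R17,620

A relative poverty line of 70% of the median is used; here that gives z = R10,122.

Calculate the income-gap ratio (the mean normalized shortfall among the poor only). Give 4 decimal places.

0.4263

Poor units: R3,300, R4,720, R9,400 (q = 3 of N = 9).
Relative gaps: 0.6740, 0.5337, 0.0713; sum = 1.278996.
The income-gap ratio divides by q (the poor only): 1.278996 / 3 = 0.4263.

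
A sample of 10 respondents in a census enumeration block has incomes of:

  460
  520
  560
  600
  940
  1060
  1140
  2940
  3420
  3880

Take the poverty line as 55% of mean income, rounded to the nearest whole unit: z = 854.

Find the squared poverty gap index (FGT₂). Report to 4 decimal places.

Below z: 460, 520, 560, 600 (q = 4 of N = 10).
Gap ratios (z−y)/z: (854−460)/854 = 0.4614; (854−520)/854 = 0.3911; (854−560)/854 = 0.3443; (854−600)/854 = 0.2974.
Squared: 0.2129; 0.1530; 0.1185; 0.0885.
Sum = 0.572789; P₂ = 0.572789 / 10 = 0.0573.

0.0573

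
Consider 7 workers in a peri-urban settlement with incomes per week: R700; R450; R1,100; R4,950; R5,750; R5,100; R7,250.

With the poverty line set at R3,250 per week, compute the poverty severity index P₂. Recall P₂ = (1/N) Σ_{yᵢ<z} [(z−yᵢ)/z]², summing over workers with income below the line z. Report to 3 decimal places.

0.257

Incomes under z: R450, R700, R1,100 (q = 3 of N = 7).
Normalized shortfalls: (3250−450)/3250 = 0.8615; (3250−700)/3250 = 0.7846; (3250−1100)/3250 = 0.6615.
Squared: 0.7422; 0.6156; 0.4376.
Sum = 1.795503; P₂ = 1.795503 / 7 = 0.257.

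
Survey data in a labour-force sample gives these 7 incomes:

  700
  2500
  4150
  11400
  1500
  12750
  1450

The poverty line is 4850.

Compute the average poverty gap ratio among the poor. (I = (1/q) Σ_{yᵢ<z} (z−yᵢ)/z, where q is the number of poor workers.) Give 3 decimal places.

Below z: 700, 1450, 1500, 2500, 4150 (q = 5 of N = 7).
Relative gaps: 0.8557, 0.7010, 0.6907, 0.4845, 0.1443; sum = 2.876289.
The income-gap ratio divides by q (the poor only): 2.876289 / 5 = 0.575.

0.575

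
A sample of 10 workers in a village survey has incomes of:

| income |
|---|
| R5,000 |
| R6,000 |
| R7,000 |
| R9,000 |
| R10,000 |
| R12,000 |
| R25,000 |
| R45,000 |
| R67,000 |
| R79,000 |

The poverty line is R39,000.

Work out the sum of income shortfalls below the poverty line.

R199,000

Below z: R5,000, R6,000, R7,000, R9,000, R10,000, R12,000, R25,000 (q = 7 of N = 10).
Individual gaps: 39000−5000 = 34000; 39000−6000 = 33000; 39000−7000 = 32000; 39000−9000 = 30000; 39000−10000 = 29000; 39000−12000 = 27000; 39000−25000 = 14000.
Aggregate gap = R199,000.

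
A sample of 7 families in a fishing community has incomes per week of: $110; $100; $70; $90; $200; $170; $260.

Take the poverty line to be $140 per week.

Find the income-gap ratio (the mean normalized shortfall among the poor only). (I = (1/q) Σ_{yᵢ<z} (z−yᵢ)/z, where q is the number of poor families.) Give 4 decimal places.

Poor units: $70, $90, $100, $110 (q = 4 of N = 7).
Relative gaps: 0.5000, 0.3571, 0.2857, 0.2143; sum = 1.357143.
I averages over the q = 4 poor units only: 1.357143 / 4 = 0.3393.

0.3393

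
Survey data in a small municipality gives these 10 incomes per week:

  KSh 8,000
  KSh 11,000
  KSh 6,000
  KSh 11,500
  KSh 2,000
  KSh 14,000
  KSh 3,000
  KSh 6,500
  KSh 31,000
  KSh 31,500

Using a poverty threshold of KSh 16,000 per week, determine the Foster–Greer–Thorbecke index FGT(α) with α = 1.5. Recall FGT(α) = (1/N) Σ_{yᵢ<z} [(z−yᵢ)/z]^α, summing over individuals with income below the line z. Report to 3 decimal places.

0.322

Below z: KSh 2,000, KSh 3,000, KSh 6,000, KSh 6,500, KSh 8,000, KSh 11,000, KSh 11,500, KSh 14,000 (q = 8 of N = 10).
Gap ratios (z−y)/z: (16000−2000)/16000 = 0.8750; (16000−3000)/16000 = 0.8125; (16000−6000)/16000 = 0.6250; (16000−6500)/16000 = 0.5938; (16000−8000)/16000 = 0.5000; (16000−11000)/16000 = 0.3125; (16000−11500)/16000 = 0.2812; (16000−14000)/16000 = 0.1250.
Raised to α = 1.5: 0.81849; 0.73238; 0.49411; 0.45752; 0.35355; 0.17469; 0.14916; 0.04419.
Sum = 3.224082; FGT(1.5) = 3.224082 / 10 = 0.322.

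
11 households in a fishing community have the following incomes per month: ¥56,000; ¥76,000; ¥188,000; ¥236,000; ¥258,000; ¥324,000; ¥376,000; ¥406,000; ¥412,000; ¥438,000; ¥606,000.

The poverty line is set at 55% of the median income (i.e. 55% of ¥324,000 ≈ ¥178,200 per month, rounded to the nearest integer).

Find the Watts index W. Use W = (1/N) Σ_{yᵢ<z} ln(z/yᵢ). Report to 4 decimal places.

0.1827

Below z: ¥56,000, ¥76,000 (q = 2 of N = 11).
Log gaps: ln(178200/56000) = 1.1576; ln(178200/76000) = 0.8522.
W = 2.009728 / 11 = 0.1827.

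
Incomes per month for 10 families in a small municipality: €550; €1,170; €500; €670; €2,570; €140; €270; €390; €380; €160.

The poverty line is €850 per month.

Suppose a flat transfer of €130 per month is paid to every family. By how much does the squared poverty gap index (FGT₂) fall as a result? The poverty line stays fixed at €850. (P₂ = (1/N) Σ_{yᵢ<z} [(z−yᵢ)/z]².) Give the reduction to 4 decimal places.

0.1159

Before: below the line — €140, €160, €270, €380, €390, €500, €550, €670; squared poverty gap index (FGT₂) = 0.275986.
After the €130 transfer: below the line — €270, €290, €400, €510, €520, €630, €680, €800; squared poverty gap index (FGT₂) = 0.160111.
Reduction = 0.275986 − 0.160111 = 0.1159.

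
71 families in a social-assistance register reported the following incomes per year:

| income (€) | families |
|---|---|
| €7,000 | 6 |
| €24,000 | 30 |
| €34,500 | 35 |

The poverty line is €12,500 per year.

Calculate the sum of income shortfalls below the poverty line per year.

Poor units: 6×€7,000 (q = 6 of N = 71).
Individual gaps: 6×(12500−7000) = 33000.
Aggregate gap = €33,000.

€33,000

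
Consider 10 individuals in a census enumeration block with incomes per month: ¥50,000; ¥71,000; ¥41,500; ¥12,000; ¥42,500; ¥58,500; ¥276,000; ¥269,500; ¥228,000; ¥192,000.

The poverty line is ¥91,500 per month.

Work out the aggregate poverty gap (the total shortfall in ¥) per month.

Below z: ¥12,000, ¥41,500, ¥42,500, ¥50,000, ¥58,500, ¥71,000 (q = 6 of N = 10).
Individual gaps: 91500−12000 = 79500; 91500−41500 = 50000; 91500−42500 = 49000; 91500−50000 = 41500; 91500−58500 = 33000; 91500−71000 = 20500.
Aggregate gap = ¥273,500.

¥273,500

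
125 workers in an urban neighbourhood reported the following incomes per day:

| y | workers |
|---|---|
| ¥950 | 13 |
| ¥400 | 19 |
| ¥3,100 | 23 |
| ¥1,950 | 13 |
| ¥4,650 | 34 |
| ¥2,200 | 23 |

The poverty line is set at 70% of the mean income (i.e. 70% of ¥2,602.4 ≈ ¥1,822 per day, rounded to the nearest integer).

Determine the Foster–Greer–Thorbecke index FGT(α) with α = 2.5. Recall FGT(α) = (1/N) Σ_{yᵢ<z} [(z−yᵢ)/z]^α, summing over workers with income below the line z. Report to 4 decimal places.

Below z: 19×¥400, 13×¥950 (q = 32 of N = 125).
Normalized shortfalls: (1822−400)/1822 = 0.7805 (×19); (1822−950)/1822 = 0.4786 (×13).
Raised to α = 2.5: 0.53812 (×19); 0.15846 (×13).
Sum = 12.284238; FGT(2.5) = 12.284238 / 125 = 0.0983.

0.0983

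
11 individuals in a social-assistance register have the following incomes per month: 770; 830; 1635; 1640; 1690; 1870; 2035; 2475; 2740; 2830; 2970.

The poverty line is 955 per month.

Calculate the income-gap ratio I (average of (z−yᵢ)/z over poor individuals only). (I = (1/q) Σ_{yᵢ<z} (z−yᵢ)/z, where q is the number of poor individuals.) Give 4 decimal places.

Below z: 770, 830 (q = 2 of N = 11).
Relative gaps: 0.1937, 0.1309; sum = 0.324607.
I averages over the q = 2 poor units only: 0.324607 / 2 = 0.1623.

0.1623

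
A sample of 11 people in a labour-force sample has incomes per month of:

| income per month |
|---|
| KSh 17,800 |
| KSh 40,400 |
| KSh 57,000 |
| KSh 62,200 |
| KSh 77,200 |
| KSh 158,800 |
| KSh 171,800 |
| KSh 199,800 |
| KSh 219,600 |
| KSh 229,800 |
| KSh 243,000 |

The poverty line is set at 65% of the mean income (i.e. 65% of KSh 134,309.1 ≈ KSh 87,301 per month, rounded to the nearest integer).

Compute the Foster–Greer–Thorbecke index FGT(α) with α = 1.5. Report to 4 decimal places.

0.1366

Incomes under z: KSh 17,800, KSh 40,400, KSh 57,000, KSh 62,200, KSh 77,200 (q = 5 of N = 11).
Relative gaps: (87301−17800)/87301 = 0.7961; (87301−40400)/87301 = 0.5372; (87301−57000)/87301 = 0.3471; (87301−62200)/87301 = 0.2875; (87301−77200)/87301 = 0.1157.
Raised to α = 1.5: 0.71033; 0.39377; 0.20448; 0.15417; 0.03936.
Sum = 1.502110; FGT(1.5) = 1.502110 / 11 = 0.1366.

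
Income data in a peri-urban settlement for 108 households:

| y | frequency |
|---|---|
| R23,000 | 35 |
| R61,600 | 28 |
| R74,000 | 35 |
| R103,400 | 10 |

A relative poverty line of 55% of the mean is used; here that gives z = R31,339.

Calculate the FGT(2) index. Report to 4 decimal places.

0.0229

Poor units: 35×R23,000 (q = 35 of N = 108).
Relative gaps: (31339−23000)/31339 = 0.2661 (×35).
Squared: 0.0708 (×35).
Sum = 2.478139; P₂ = 2.478139 / 108 = 0.0229.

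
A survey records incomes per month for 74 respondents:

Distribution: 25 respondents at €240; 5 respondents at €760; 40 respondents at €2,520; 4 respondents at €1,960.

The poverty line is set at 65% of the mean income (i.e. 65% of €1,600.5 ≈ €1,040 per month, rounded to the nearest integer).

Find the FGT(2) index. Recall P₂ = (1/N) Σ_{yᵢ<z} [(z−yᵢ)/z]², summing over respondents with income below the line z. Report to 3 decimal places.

0.205

Incomes under z: 25×€240, 5×€760 (q = 30 of N = 74).
Gap ratios (z−y)/z: (1040−240)/1040 = 0.7692 (×25); (1040−760)/1040 = 0.2692 (×5).
Squared: 0.5917 (×25); 0.0725 (×5).
Sum = 15.155325; P₂ = 15.155325 / 74 = 0.205.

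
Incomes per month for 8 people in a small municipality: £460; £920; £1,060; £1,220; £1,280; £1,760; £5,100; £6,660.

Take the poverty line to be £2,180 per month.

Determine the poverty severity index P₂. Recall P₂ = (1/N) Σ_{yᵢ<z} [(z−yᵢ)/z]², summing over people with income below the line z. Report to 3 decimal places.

0.203

Below z: £460, £920, £1,060, £1,220, £1,280, £1,760 (q = 6 of N = 8).
Shortfall ratios: (2180−460)/2180 = 0.7890; (2180−920)/2180 = 0.5780; (2180−1060)/2180 = 0.5138; (2180−1220)/2180 = 0.4404; (2180−1280)/2180 = 0.4128; (2180−1760)/2180 = 0.1927.
Squared: 0.6225; 0.3341; 0.2640; 0.1939; 0.1704; 0.0371.
Sum = 1.622002; P₂ = 1.622002 / 8 = 0.203.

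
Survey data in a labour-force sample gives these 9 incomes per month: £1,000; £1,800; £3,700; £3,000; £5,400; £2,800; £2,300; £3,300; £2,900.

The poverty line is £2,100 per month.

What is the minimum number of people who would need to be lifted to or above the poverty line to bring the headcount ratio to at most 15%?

1

Currently q = 2 of N = 9 are below the line (H = 0.222).
A headcount ratio of at most 15% allows at most ⌊0.15 × 9⌋ = 1 poor people.
So at least 2 − 1 = 1 must be lifted.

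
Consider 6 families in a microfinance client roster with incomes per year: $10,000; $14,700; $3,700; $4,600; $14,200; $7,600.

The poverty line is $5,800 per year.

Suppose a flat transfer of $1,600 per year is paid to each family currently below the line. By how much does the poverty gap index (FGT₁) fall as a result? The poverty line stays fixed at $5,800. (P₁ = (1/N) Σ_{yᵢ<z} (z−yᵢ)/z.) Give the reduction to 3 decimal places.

0.080

Before: below the line — $3,700, $4,600; poverty gap index (FGT₁) = 0.09483.
After the $1,600 transfer: below the line — $5,300; poverty gap index (FGT₁) = 0.01437.
Reduction = 0.09483 − 0.01437 = 0.080.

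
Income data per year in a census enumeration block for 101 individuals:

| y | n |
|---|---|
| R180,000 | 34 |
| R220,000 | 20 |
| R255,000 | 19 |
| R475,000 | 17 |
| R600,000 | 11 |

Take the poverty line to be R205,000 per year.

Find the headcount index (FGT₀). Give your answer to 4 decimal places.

34 of the 101 individuals have income below R205,000.
H = 34/101 = 0.3366.

0.3366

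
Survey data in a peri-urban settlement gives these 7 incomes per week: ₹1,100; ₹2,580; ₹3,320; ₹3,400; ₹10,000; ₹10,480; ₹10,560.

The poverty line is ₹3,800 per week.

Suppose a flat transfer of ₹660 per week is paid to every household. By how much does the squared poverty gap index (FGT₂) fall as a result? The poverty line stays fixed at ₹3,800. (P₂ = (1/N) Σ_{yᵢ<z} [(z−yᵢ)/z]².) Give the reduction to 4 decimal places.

Before: below the line — ₹1,100, ₹2,580, ₹3,320, ₹3,400; squared poverty gap index (FGT₂) = 0.090708.
After the ₹660 transfer: below the line — ₹1,760, ₹3,240; squared poverty gap index (FGT₂) = 0.044274.
Reduction = 0.090708 − 0.044274 = 0.0464.

0.0464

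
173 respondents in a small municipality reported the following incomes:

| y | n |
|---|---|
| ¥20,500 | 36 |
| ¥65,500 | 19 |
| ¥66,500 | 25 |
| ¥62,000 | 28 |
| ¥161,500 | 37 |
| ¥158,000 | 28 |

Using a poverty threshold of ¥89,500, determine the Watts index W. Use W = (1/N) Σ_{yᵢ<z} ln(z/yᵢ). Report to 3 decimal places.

0.443

Below the line: 36×¥20,500, 28×¥62,000, 19×¥65,500, 25×¥66,500 (q = 108 of N = 173).
ln(z/y) terms: ln(89500/20500) = 1.4738 (×36); ln(89500/62000) = 0.3671 (×28); ln(89500/65500) = 0.3122 (×19); ln(89500/66500) = 0.2970 (×25).
W = 76.693711 / 173 = 0.443.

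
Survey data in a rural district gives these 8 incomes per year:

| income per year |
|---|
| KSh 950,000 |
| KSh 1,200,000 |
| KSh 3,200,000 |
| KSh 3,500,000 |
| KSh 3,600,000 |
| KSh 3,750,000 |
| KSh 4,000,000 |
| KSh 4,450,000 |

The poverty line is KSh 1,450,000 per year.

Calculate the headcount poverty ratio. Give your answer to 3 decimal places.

2 of the 8 workers have income below KSh 1,450,000.
H = 2/8 = 0.250.

0.250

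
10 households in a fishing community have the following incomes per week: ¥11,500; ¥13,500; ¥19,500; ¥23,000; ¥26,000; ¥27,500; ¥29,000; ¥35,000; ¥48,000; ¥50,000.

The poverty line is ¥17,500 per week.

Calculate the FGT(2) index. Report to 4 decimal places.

0.0170

Incomes under z: ¥11,500, ¥13,500 (q = 2 of N = 10).
Gap ratios (z−y)/z: (17500−11500)/17500 = 0.3429; (17500−13500)/17500 = 0.2286.
Squared: 0.1176; 0.0522.
Sum = 0.169796; P₂ = 0.169796 / 10 = 0.0170.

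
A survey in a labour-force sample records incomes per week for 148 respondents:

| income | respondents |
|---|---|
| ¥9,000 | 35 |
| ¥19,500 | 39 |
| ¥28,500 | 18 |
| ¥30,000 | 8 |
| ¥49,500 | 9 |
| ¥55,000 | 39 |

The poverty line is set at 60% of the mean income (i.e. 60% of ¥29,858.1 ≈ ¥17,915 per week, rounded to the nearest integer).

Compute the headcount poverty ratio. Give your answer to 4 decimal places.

35 of the 148 respondents have income below ¥17,915.
H = 35/148 = 0.2365.

0.2365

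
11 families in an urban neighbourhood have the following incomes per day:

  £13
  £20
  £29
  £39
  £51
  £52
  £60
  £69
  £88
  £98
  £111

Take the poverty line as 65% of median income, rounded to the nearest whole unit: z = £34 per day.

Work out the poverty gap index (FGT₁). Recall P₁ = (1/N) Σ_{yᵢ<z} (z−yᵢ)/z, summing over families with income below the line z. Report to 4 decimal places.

Below the line: £13, £20, £29 (q = 3 of N = 11).
Shortfall ratios: (34−13)/34 = 0.6176; (34−20)/34 = 0.4118; (34−29)/34 = 0.1471.
Σ = 1.176471. Dividing by the full population N = 11 gives P₁ = 0.1070.

0.1070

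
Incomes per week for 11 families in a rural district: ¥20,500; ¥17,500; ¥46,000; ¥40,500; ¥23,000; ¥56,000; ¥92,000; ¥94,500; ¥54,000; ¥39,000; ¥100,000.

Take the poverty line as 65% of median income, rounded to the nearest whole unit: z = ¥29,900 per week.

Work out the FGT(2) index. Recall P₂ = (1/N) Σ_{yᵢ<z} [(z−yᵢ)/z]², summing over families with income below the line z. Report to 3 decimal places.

Below z: ¥17,500, ¥20,500, ¥23,000 (q = 3 of N = 11).
Shortfall ratios: (29900−17500)/29900 = 0.4147; (29900−20500)/29900 = 0.3144; (29900−23000)/29900 = 0.2308.
Squared: 0.1720; 0.0988; 0.0533.
Sum = 0.324079; P₂ = 0.324079 / 11 = 0.029.

0.029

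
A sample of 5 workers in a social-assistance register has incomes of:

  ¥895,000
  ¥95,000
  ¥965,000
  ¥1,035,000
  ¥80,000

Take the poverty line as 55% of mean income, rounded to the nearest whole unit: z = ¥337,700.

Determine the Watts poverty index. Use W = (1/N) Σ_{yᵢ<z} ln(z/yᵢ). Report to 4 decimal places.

Below the line: ¥80,000, ¥95,000 (q = 2 of N = 5).
Log shortfalls: ln(337700/80000) = 1.4401; ln(337700/95000) = 1.2683.
W = 2.708412 / 5 = 0.5417.

0.5417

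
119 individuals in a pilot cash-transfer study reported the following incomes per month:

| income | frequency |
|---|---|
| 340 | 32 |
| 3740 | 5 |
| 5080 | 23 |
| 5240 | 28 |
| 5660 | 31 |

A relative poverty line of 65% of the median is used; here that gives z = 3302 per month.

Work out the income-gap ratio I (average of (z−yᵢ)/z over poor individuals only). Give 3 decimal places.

Below z: 32×340 (q = 32 of N = 119).
Relative gaps: 0.8970 (×32); sum = 28.705027.
I averages over the q = 32 poor units only: 28.705027 / 32 = 0.897.

0.897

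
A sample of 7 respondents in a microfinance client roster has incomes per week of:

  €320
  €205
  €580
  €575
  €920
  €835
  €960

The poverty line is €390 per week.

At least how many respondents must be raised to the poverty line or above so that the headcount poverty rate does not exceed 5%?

2

Currently q = 2 of N = 7 are below the line (H = 0.286).
A headcount ratio of at most 5% allows at most ⌊0.05 × 7⌋ = 0 poor respondents.
So at least 2 − 0 = 2 must be lifted.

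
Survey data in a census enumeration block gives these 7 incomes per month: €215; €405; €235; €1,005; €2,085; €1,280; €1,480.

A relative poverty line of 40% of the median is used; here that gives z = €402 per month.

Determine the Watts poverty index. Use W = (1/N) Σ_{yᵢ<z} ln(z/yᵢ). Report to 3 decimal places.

Below the line: €215, €235 (q = 2 of N = 7).
Log gaps: ln(402/215) = 0.6258; ln(402/235) = 0.5369.
W = 1.162681 / 7 = 0.166.

0.166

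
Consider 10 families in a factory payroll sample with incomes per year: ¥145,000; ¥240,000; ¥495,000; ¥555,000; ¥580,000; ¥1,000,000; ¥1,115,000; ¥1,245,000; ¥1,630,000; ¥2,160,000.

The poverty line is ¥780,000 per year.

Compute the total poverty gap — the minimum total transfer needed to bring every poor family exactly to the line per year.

Below z: ¥145,000, ¥240,000, ¥495,000, ¥555,000, ¥580,000 (q = 5 of N = 10).
Individual gaps: 780000−145000 = 635000; 780000−240000 = 540000; 780000−495000 = 285000; 780000−555000 = 225000; 780000−580000 = 200000.
Aggregate gap = ¥1,885,000.

¥1,885,000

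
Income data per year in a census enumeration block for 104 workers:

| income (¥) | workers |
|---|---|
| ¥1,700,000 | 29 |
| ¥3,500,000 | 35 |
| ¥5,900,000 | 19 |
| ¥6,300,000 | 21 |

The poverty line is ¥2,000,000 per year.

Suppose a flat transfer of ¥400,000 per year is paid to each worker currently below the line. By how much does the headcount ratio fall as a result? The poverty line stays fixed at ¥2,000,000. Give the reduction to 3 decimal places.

0.279

Before: below the line — 29×¥1,700,000; headcount ratio = 0.27885.
After the ¥400,000 transfer: below the line — none; headcount ratio = 0.00000.
Reduction = 0.27885 − 0.00000 = 0.279.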